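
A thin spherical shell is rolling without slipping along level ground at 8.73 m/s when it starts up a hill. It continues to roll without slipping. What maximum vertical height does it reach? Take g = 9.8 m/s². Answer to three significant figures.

h ≈ 6.48 m

With I = (2/3)MR², the ratio k = I/(MR²) is 2/3.
Rolling without slipping gives ω = v/R, so the total kinetic energy is ½Mv² + ½Iω² = ½(1+k)Mv² = (5/6)Mv².
At the top the kinetic energy is zero, so (5/6)Mv₀² = Mgh.
Thus h = (1+k)v₀²/(2g) = 1.667 × 8.73² / (2 × 9.8) ≈ 6.48 m.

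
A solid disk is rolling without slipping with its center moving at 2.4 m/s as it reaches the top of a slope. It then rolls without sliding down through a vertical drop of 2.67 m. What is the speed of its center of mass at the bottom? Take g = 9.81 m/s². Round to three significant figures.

v ≈ 6.38 m/s

With I = (1/2)MR², the ratio k = I/(MR²) is 0.5.
Rolling without slipping gives ω = v/R, so the total kinetic energy is ½Mv² + ½Iω² = ½(1+k)Mv² = (3/4)Mv².
Conserving energy between top and bottom: (3/4)Mv² = (3/4)Mv₀² + Mgh, hence v² = v₀² + 2gh/(1+k).
v = √(2.4² + 2×9.81×2.67/1.5) = √40.68 ≈ 6.38 m/s.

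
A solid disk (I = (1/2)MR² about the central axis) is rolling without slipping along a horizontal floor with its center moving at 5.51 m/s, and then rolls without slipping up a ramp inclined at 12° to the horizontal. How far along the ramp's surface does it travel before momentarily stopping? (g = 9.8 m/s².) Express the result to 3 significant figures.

Here I = (1/2)MR², so the shape factor k = I/(MR²) = 0.5.
Rolling without slipping gives ω = v/R, so the total kinetic energy is ½Mv² + ½Iω² = ½(1+k)Mv² = (3/4)Mv².
Setting this equal to Mgh gives the vertical rise h = (1+k)v₀²/(2g) = 1.5×5.51²/(2×9.8) = 2.323 m.
The distance along the slope is d = h/sinθ = 2.323/sin12° ≈ 11.2 m.

d ≈ 11.2 m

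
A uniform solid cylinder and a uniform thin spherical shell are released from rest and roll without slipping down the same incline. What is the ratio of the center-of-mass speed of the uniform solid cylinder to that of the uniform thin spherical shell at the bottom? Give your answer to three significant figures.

v_ratio ≈ 1.05

Each satisfies Mgh = ½(1+k)Mv² with k = I/(MR²), so v ∝ 1/√(1+k).
For the uniform solid cylinder k = 0.5; for the uniform thin spherical shell k = 2/3.
v₁/v₂ = √((1+k₂)/(1+k₁)) = √(1.667/1.5) ≈ 1.05.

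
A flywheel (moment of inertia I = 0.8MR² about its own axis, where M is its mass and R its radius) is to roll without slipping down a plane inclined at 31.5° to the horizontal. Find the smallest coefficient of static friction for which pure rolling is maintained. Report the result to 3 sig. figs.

μ_min ≈ 0.272

Here I = 0.8MR², so the shape factor k = I/(MR²) = 0.8.
Translational: Mg sinθ − f = Ma. Rotational about the CM: fR = Iα = kMRa, so f = kMa.
These give a = g sinθ/(1+k) and the required friction f = kMg sinθ/(1+k).
With N = Mg cosθ, the no-slip condition f ≤ μN gives μ_min = f/N = k tanθ/(1+k).
μ_min = 0.8 × tan31.5° / 1.8 ≈ 0.272.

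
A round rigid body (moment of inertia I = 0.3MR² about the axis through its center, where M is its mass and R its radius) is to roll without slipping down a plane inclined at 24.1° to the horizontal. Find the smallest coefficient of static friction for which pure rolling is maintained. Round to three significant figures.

The moment of inertia is 0.3MR², giving k ≡ I/(MR²) = 0.3.
Newton's second law down the slope: Mg sinθ − f = Ma. The torque equation fR = Iα (with α = a/R) gives f = kMa.
These give a = g sinθ/(1+k) and the required friction f = kMg sinθ/(1+k).
The normal force is N = Mg cosθ, so μ_min = f/N = k tanθ/(1+k).
μ_min = 0.3 × tan24.1° / 1.3 ≈ 0.103.

μ_min ≈ 0.103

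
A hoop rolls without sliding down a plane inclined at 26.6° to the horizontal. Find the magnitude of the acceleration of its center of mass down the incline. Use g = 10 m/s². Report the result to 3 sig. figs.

a ≈ 2.24 m/s²

The moment of inertia is MR², giving k ≡ I/(MR²) = 1.
Translational: Mg sinθ − f = Ma. Rotational about the CM: fR = Iα = kMRa, so f = kMa.
Eliminating f: Mg sinθ = (1+k)Ma, so a = g sinθ/(1+k) = 10 × sin26.6° / 2 ≈ 2.24 m/s².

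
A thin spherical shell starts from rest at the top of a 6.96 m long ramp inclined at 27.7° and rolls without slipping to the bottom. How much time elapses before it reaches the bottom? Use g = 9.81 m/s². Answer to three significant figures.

The moment of inertia is (2/3)MR², giving k ≡ I/(MR²) = 2/3.
Translational: Mg sinθ − f = Ma. Rotational about the CM: fR = Iα = kMRa, so f = kMa.
Hence a = g sinθ/(1+k) = 9.81×sin27.7°/1.667 = 2.736 m/s².
Starting from rest, L = ½at², so t = √(2L/a) = √(2×6.96/2.736) ≈ 2.26 s.

t ≈ 2.26 s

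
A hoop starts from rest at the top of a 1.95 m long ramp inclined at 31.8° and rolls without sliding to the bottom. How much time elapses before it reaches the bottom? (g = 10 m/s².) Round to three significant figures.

t ≈ 1.22 s

For this body I = MR², i.e. k = I/(MR²) = 1.
Newton's second law down the slope: Mg sinθ − f = Ma. The torque equation fR = Iα (with α = a/R) gives f = kMa.
Hence a = g sinθ/(1+k) = 10×sin31.8°/2 = 2.635 m/s².
With constant a from rest, t = √(2L/a) = √(2·1.95/2.635) ≈ 1.22 s.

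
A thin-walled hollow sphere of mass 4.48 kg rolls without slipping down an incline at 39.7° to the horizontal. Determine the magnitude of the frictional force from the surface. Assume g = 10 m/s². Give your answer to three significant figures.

For this body I = (2/3)MR², i.e. k = I/(MR²) = 2/3.
Along the incline Mg sinθ − f = Ma, and torque about the center fR = Iα = kMR²(a/R) gives f = kMa.
Combining, a = g sinθ/(1+k) and f = kMa = kMg sinθ/(1+k).
f = (2/3) × 4.48 × 10 × sin39.7° / 1.667 ≈ 11.4 N.

f ≈ 11.4 N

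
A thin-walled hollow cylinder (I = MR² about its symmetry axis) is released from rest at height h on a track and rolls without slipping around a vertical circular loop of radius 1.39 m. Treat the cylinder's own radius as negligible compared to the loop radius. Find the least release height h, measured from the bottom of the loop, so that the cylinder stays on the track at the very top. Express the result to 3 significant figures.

h_min ≈ 4.17 m

Here I = MR², so the shape factor k = I/(MR²) = 1.
At the top of the loop, the minimum-contact condition is Mg = Mv_top²/r, so v_top² = gr.
With ω = v/R, the kinetic energy at speed v is ½(1+k)Mv² = Mv².
Energy conservation from release (height h) to the top (height 2r): Mgh = Mg(2r) + M·gr.
Thus h_min = 2r + (1+k)r/2 = r(2 + 2/2) = 1.39 × 3 ≈ 4.17 m.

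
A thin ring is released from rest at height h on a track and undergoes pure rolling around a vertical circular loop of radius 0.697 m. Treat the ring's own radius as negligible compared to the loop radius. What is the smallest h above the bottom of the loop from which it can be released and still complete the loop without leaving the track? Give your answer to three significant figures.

h_min ≈ 2.09 m

For this body I = MR², i.e. k = I/(MR²) = 1.
At the top of the loop, the minimum-contact condition is Mg = Mv_top²/r, so v_top² = gr.
With ω = v/R, the kinetic energy at speed v is ½(1+k)Mv² = Mv².
Energy conservation from release (height h) to the top (height 2r): Mgh = Mg(2r) + M·gr.
Thus h_min = 2r + (1+k)r/2 = r(2 + 2/2) = 0.697 × 3 ≈ 2.09 m.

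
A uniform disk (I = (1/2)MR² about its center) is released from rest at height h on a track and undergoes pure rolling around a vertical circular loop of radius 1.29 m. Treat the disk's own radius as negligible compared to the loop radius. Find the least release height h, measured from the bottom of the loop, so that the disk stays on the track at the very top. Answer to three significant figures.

Here I = (1/2)MR², so the shape factor k = I/(MR²) = 0.5.
At the top of the loop, the minimum-contact condition is Mg = Mv_top²/r, so v_top² = gr.
With ω = v/R, the kinetic energy at speed v is ½(1+k)Mv² = (3/4)Mv².
Energy conservation from release (height h) to the top (height 2r): Mgh = Mg(2r) + (3/4)M·gr.
Thus h_min = 2r + (1+k)r/2 = r(2 + 1.5/2) = 1.29 × 2.75 ≈ 3.55 m.

h_min ≈ 3.55 m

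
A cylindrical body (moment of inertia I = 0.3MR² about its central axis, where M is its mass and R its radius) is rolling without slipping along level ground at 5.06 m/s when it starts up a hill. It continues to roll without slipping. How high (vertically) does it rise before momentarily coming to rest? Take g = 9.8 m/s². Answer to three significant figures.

With I = 0.3MR², the ratio k = I/(MR²) is 0.3.
Since it rolls without slipping, ω = v/R and KE = ½Mv² + ½Iω² = ½(1+k)Mv² = (13/20)Mv².
At the top the kinetic energy is zero, so (13/20)Mv₀² = Mgh.
Thus h = (1+k)v₀²/(2g) = 1.3 × 5.06² / (2 × 9.8) ≈ 1.70 m.

h ≈ 1.70 m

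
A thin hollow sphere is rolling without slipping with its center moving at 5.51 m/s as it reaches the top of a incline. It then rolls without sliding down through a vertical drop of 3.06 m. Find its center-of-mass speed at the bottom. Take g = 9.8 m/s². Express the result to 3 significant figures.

v ≈ 8.15 m/s

Here I = (2/3)MR², so the shape factor k = I/(MR²) = 2/3.
Rolling without slipping gives ω = v/R, so the total kinetic energy is ½Mv² + ½Iω² = ½(1+k)Mv² = (5/6)Mv².
Conserving energy between top and bottom: (5/6)Mv² = (5/6)Mv₀² + Mgh, hence v² = v₀² + 2gh/(1+k).
v = √(5.51² + 2×9.8×3.06/1.667) = √66.35 ≈ 8.15 m/s.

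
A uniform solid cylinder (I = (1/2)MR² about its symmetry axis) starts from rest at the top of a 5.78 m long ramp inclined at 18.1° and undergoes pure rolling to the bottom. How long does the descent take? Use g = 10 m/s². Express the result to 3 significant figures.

Here I = (1/2)MR², so the shape factor k = I/(MR²) = 0.5.
Translational: Mg sinθ − f = Ma. Rotational about the CM: fR = Iα = kMRa, so f = kMa.
Hence a = g sinθ/(1+k) = 10×sin18.1°/1.5 = 2.071 m/s².
With constant a from rest, t = √(2L/a) = √(2·5.78/2.071) ≈ 2.36 s.

t ≈ 2.36 s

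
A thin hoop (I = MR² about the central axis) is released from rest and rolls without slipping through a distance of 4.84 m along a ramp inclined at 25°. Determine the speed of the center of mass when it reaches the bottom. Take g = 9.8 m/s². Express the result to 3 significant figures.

The moment of inertia is MR², giving k ≡ I/(MR²) = 1.
Pure rolling means v = ωR; then KE = ½Mv² + ½I(v/R)² = ½(1+k)Mv² = Mv².
The vertical drop is h = L sinθ = 4.84 × sin25° = 2.045 m.
Energy conservation: Mgh = Mv², so v = √(2gh/(1+k)) = √(2 × 9.8 × 2.045 / 2) ≈ 4.48 m/s.

v ≈ 4.48 m/s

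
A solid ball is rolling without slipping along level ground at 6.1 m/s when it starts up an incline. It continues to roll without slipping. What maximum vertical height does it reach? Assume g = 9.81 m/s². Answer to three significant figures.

h ≈ 2.66 m

For this body I = (2/5)MR², i.e. k = I/(MR²) = 0.4.
Pure rolling means v = ωR; then KE = ½Mv² + ½I(v/R)² = ½(1+k)Mv² = (7/10)Mv².
All of this converts to potential energy at the highest point: (7/10)Mv₀² = Mgh.
Thus h = (1+k)v₀²/(2g) = 1.4 × 6.1² / (2 × 9.81) ≈ 2.66 m.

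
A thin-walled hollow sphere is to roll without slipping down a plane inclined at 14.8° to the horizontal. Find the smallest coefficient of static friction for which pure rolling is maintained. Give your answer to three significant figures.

μ_min ≈ 0.106

Here I = (2/3)MR², so the shape factor k = I/(MR²) = 2/3.
Translational: Mg sinθ − f = Ma. Rotational about the CM: fR = Iα = kMRa, so f = kMa.
These give a = g sinθ/(1+k) and the required friction f = kMg sinθ/(1+k).
The normal force is N = Mg cosθ, so μ_min = f/N = k tanθ/(1+k).
μ_min = (2/3) × tan14.8° / 1.667 ≈ 0.106.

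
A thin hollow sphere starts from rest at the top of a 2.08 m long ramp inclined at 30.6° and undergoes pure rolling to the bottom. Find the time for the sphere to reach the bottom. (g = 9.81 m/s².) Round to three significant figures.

t ≈ 1.18 s

Here I = (2/3)MR², so the shape factor k = I/(MR²) = 2/3.
Translational: Mg sinθ − f = Ma. Rotational about the CM: fR = Iα = kMRa, so f = kMa.
Hence a = g sinθ/(1+k) = 9.81×sin30.6°/1.667 = 2.996 m/s².
With constant a from rest, t = √(2L/a) = √(2·2.08/2.996) ≈ 1.18 s.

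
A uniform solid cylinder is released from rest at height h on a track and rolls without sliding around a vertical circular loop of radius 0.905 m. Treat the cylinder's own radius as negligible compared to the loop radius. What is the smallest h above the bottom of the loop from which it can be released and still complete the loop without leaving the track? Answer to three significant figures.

The moment of inertia is (1/2)MR², giving k ≡ I/(MR²) = 0.5.
At the top, contact is just lost when gravity alone supplies the centripetal force: Mg = Mv_top²/r, i.e. v_top² = gr.
With ω = v/R, the kinetic energy at speed v is ½(1+k)Mv² = (3/4)Mv².
Energy conservation from release (height h) to the top (height 2r): Mgh = Mg(2r) + (3/4)M·gr.
Thus h_min = 2r + (1+k)r/2 = r(2 + 1.5/2) = 0.905 × 2.75 ≈ 2.49 m.

h_min ≈ 2.49 m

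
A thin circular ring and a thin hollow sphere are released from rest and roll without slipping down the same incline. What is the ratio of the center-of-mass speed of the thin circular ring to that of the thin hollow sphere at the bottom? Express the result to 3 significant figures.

Each satisfies Mgh = ½(1+k)Mv² with k = I/(MR²), so v ∝ 1/√(1+k).
For the thin circular ring k = 1; for the thin hollow sphere k = 2/3.
v₁/v₂ = √((1+k₂)/(1+k₁)) = √(1.667/2) ≈ 0.913.

v_ratio ≈ 0.913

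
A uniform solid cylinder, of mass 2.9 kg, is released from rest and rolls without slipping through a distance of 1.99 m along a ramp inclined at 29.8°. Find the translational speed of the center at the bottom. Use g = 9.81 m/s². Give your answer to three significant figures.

For this body I = (1/2)MR², i.e. k = I/(MR²) = 0.5.
Since it rolls without slipping, ω = v/R and KE = ½Mv² + ½Iω² = ½(1+k)Mv² = (3/4)Mv².
The vertical drop is h = L sinθ = 1.99 × sin29.8° = 0.989 m.
Setting Mgh = (3/4)Mv² gives v = √(2gh/(1+k)) = √(2·9.81·0.989/1.5) ≈ 3.60 m/s.

v ≈ 3.60 m/s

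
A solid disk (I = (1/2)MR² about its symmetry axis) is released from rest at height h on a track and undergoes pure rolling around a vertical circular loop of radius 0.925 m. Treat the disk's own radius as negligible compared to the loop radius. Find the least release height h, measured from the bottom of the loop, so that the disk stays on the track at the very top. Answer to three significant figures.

h_min ≈ 2.54 m

Here I = (1/2)MR², so the shape factor k = I/(MR²) = 0.5.
At the top of the loop, the minimum-contact condition is Mg = Mv_top²/r, so v_top² = gr.
With ω = v/R, the kinetic energy at speed v is ½(1+k)Mv² = (3/4)Mv².
Energy conservation from release (height h) to the top (height 2r): Mgh = Mg(2r) + (3/4)M·gr.
Thus h_min = 2r + (1+k)r/2 = r(2 + 1.5/2) = 0.925 × 2.75 ≈ 2.54 m.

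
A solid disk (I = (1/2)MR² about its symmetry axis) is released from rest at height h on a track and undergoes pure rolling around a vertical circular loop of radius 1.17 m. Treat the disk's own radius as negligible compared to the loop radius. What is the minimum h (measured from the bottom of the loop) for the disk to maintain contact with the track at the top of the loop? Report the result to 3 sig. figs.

h_min ≈ 3.22 m

The moment of inertia is (1/2)MR², giving k ≡ I/(MR²) = 0.5.
At the top, contact is just lost when gravity alone supplies the centripetal force: Mg = Mv_top²/r, i.e. v_top² = gr.
With ω = v/R, the kinetic energy at speed v is ½(1+k)Mv² = (3/4)Mv².
Energy conservation from release (height h) to the top (height 2r): Mgh = Mg(2r) + (3/4)M·gr.
Thus h_min = 2r + (1+k)r/2 = r(2 + 1.5/2) = 1.17 × 2.75 ≈ 3.22 m.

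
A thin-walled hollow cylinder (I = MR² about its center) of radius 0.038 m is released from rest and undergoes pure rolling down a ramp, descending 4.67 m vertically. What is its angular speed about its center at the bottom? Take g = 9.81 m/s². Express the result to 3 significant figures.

Here I = MR², so the shape factor k = I/(MR²) = 1.
The rolling condition ω = v/R makes the rotational term ½I(v/R)² = ½kMv², so KE_total = ½(1+k)Mv² = Mv².
Energy conservation Mgh = ½(1+k)Mv² gives v = √(2gh/(1+k)) = √(2 × 9.81 × 4.67 / 2) = 6.769 m/s.
Then ω = v/R = 6.769 / 0.038 ≈ 178 rad/s.

ω ≈ 178 rad/s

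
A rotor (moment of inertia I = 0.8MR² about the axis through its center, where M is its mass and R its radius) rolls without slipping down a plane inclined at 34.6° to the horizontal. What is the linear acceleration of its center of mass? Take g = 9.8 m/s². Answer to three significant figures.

For this body I = 0.8MR², i.e. k = I/(MR²) = 0.8.
Newton's second law down the slope: Mg sinθ − f = Ma. The torque equation fR = Iα (with α = a/R) gives f = kMa.
Eliminating f: Mg sinθ = (1+k)Ma, so a = g sinθ/(1+k) = 9.8 × sin34.6° / 1.8 ≈ 3.09 m/s².

a ≈ 3.09 m/s²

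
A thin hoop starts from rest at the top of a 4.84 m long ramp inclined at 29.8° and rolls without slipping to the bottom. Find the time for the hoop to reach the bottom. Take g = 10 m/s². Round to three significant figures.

t ≈ 1.97 s

With I = MR², the ratio k = I/(MR²) is 1.
Newton's second law down the slope: Mg sinθ − f = Ma. The torque equation fR = Iα (with α = a/R) gives f = kMa.
Hence a = g sinθ/(1+k) = 10×sin29.8°/2 = 2.485 m/s².
With constant a from rest, t = √(2L/a) = √(2·4.84/2.485) ≈ 1.97 s.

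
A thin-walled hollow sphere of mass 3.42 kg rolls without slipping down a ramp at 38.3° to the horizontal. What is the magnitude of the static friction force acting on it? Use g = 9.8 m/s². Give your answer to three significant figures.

f ≈ 8.31 N

The moment of inertia is (2/3)MR², giving k ≡ I/(MR²) = 2/3.
Along the incline Mg sinθ − f = Ma, and torque about the center fR = Iα = kMR²(a/R) gives f = kMa.
Combining, a = g sinθ/(1+k) and f = kMa = kMg sinθ/(1+k).
f = (2/3) × 3.42 × 9.8 × sin38.3° / 1.667 ≈ 8.31 N.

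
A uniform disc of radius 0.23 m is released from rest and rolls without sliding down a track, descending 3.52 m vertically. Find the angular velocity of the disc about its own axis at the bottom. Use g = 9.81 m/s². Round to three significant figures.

Here I = (1/2)MR², so the shape factor k = I/(MR²) = 0.5.
The rolling condition ω = v/R makes the rotational term ½I(v/R)² = ½kMv², so KE_total = ½(1+k)Mv² = (3/4)Mv².
Energy conservation Mgh = ½(1+k)Mv² gives v = √(2gh/(1+k)) = √(2 × 9.81 × 3.52 / 1.5) = 6.785 m/s.
The angular speed follows from ω = v/R = 6.785/0.23 ≈ 29.5 rad/s.

ω ≈ 29.5 rad/s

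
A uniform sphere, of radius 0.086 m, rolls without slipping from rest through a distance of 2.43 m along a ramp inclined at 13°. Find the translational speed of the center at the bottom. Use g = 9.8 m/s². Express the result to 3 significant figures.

v ≈ 2.77 m/s

With I = (2/5)MR², the ratio k = I/(MR²) is 0.4.
The rolling condition ω = v/R makes the rotational term ½I(v/R)² = ½kMv², so KE_total = ½(1+k)Mv² = (7/10)Mv².
The vertical drop is h = L sinθ = 2.43 × sin13° = 0.5466 m.
Setting Mgh = (7/10)Mv² gives v = √(2gh/(1+k)) = √(2·9.8·0.5466/1.4) ≈ 2.77 m/s.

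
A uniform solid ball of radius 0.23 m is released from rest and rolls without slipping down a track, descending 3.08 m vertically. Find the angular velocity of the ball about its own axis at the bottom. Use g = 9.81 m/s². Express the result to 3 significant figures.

ω ≈ 28.6 rad/s

With I = (2/5)MR², the ratio k = I/(MR²) is 0.4.
The rolling condition ω = v/R makes the rotational term ½I(v/R)² = ½kMv², so KE_total = ½(1+k)Mv² = (7/10)Mv².
Energy conservation Mgh = ½(1+k)Mv² gives v = √(2gh/(1+k)) = √(2 × 9.81 × 3.08 / 1.4) = 6.57 m/s.
Then ω = v/R = 6.57 / 0.23 ≈ 28.6 rad/s.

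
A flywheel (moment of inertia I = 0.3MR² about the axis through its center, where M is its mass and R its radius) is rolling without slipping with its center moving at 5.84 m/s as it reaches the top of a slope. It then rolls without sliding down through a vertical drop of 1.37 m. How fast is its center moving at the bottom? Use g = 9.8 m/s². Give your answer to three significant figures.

v ≈ 7.40 m/s

For this body I = 0.3MR², i.e. k = I/(MR²) = 0.3.
The rolling condition ω = v/R makes the rotational term ½I(v/R)² = ½kMv², so KE_total = ½(1+k)Mv² = (13/20)Mv².
Energy conservation: (13/20)Mv₀² + Mgh = (13/20)Mv², so v² = v₀² + 2gh/(1+k).
v = √(5.84² + 2×9.8×1.37/1.3) = √54.76 ≈ 7.40 m/s.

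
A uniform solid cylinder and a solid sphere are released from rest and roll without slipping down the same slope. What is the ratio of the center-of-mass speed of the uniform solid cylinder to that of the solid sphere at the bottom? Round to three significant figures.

v_ratio ≈ 0.966

Each satisfies Mgh = ½(1+k)Mv² with k = I/(MR²), so v ∝ 1/√(1+k).
For the uniform solid cylinder k = 0.5; for the solid sphere k = 0.4.
v₁/v₂ = √((1+k₂)/(1+k₁)) = √(1.4/1.5) ≈ 0.966.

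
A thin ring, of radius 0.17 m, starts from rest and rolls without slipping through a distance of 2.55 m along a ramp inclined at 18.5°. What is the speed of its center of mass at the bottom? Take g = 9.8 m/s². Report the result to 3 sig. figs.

v ≈ 2.82 m/s

Here I = MR², so the shape factor k = I/(MR²) = 1.
Since it rolls without slipping, ω = v/R and KE = ½Mv² + ½Iω² = ½(1+k)Mv² = Mv².
The vertical drop is h = L sinθ = 2.55 × sin18.5° = 0.8091 m.
Energy conservation: Mgh = Mv², so v = √(2gh/(1+k)) = √(2 × 9.8 × 0.8091 / 2) ≈ 2.82 m/s.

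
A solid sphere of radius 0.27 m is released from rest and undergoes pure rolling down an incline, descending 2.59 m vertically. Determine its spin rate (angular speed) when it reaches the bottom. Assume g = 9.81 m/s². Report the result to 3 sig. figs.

ω ≈ 22.3 rad/s

For this body I = (2/5)MR², i.e. k = I/(MR²) = 0.4.
The rolling condition ω = v/R makes the rotational term ½I(v/R)² = ½kMv², so KE_total = ½(1+k)Mv² = (7/10)Mv².
Energy conservation Mgh = ½(1+k)Mv² gives v = √(2gh/(1+k)) = √(2 × 9.81 × 2.59 / 1.4) = 6.025 m/s.
Then ω = v/R = 6.025 / 0.27 ≈ 22.3 rad/s.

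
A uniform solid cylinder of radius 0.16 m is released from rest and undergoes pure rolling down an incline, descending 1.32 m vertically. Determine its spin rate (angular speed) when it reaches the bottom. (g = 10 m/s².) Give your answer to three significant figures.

The moment of inertia is (1/2)MR², giving k ≡ I/(MR²) = 0.5.
Since it rolls without slipping, ω = v/R and KE = ½Mv² + ½Iω² = ½(1+k)Mv² = (3/4)Mv².
Energy conservation Mgh = ½(1+k)Mv² gives v = √(2gh/(1+k)) = √(2 × 10 × 1.32 / 1.5) = 4.195 m/s.
Then ω = v/R = 4.195 / 0.16 ≈ 26.2 rad/s.

ω ≈ 26.2 rad/s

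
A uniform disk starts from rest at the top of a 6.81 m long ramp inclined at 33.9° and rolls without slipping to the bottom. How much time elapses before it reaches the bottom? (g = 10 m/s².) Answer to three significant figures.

t ≈ 1.91 s

The moment of inertia is (1/2)MR², giving k ≡ I/(MR²) = 0.5.
Newton's second law down the slope: Mg sinθ − f = Ma. The torque equation fR = Iα (with α = a/R) gives f = kMa.
Hence a = g sinθ/(1+k) = 10×sin33.9°/1.5 = 3.718 m/s².
With constant a from rest, t = √(2L/a) = √(2·6.81/3.718) ≈ 1.91 s.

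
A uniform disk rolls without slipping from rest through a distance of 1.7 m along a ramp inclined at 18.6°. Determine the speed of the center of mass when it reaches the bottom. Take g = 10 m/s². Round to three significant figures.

v ≈ 2.69 m/s

With I = (1/2)MR², the ratio k = I/(MR²) is 0.5.
Pure rolling means v = ωR; then KE = ½Mv² + ½I(v/R)² = ½(1+k)Mv² = (3/4)Mv².
The vertical drop is h = L sinθ = 1.7 × sin18.6° = 0.5422 m.
Energy conservation: Mgh = (3/4)Mv², so v = √(2gh/(1+k)) = √(2 × 10 × 0.5422 / 1.5) ≈ 2.69 m/s.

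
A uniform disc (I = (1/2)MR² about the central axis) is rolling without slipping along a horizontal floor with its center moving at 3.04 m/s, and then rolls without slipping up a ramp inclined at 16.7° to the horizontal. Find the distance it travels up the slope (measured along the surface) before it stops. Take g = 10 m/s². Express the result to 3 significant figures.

For this body I = (1/2)MR², i.e. k = I/(MR²) = 0.5.
Since it rolls without slipping, ω = v/R and KE = ½Mv² + ½Iω² = ½(1+k)Mv² = (3/4)Mv².
Setting this equal to Mgh gives the vertical rise h = (1+k)v₀²/(2g) = 1.5×3.04²/(2×10) = 0.6931 m.
Along the incline, d = h/sinθ = 0.6931/sin16.7° ≈ 2.41 m.

d ≈ 2.41 m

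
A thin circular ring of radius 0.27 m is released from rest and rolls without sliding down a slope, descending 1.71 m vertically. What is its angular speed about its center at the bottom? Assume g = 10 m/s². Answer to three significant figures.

ω ≈ 15.3 rad/s

The moment of inertia is MR², giving k ≡ I/(MR²) = 1.
The rolling condition ω = v/R makes the rotational term ½I(v/R)² = ½kMv², so KE_total = ½(1+k)Mv² = Mv².
Energy conservation Mgh = ½(1+k)Mv² gives v = √(2gh/(1+k)) = √(2 × 10 × 1.71 / 2) = 4.135 m/s.
The angular speed follows from ω = v/R = 4.135/0.27 ≈ 15.3 rad/s.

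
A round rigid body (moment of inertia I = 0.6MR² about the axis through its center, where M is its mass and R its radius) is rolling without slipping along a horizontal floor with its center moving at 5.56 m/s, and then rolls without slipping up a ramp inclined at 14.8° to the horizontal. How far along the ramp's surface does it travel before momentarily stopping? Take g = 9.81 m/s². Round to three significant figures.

For this body I = 0.6MR², i.e. k = I/(MR²) = 0.6.
Rolling without slipping gives ω = v/R, so the total kinetic energy is ½Mv² + ½Iω² = ½(1+k)Mv² = (4/5)Mv².
Setting this equal to Mgh gives the vertical rise h = (1+k)v₀²/(2g) = 1.6×5.56²/(2×9.81) = 2.521 m.
Along the incline, d = h/sinθ = 2.521/sin14.8° ≈ 9.87 m.

d ≈ 9.87 m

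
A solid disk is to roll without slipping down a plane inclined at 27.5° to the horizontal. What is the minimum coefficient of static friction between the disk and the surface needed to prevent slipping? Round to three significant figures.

μ_min ≈ 0.174

Here I = (1/2)MR², so the shape factor k = I/(MR²) = 0.5.
Newton's second law down the slope: Mg sinθ − f = Ma. The torque equation fR = Iα (with α = a/R) gives f = kMa.
These give a = g sinθ/(1+k) and the required friction f = kMg sinθ/(1+k).
With N = Mg cosθ, the no-slip condition f ≤ μN gives μ_min = f/N = k tanθ/(1+k).
μ_min = 0.5 × tan27.5° / 1.5 ≈ 0.174.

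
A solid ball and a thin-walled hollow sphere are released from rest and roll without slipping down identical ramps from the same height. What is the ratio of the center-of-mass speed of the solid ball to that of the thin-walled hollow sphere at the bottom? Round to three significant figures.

v_ratio ≈ 1.09

Each satisfies Mgh = ½(1+k)Mv² with k = I/(MR²), so v ∝ 1/√(1+k).
For the solid ball k = 0.4; for the thin-walled hollow sphere k = 2/3.
v₁/v₂ = √((1+k₂)/(1+k₁)) = √(1.667/1.4) ≈ 1.09.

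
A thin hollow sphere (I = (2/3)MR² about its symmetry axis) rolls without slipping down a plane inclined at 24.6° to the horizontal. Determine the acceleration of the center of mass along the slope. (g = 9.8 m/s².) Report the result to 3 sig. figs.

For this body I = (2/3)MR², i.e. k = I/(MR²) = 2/3.
Newton's second law down the slope: Mg sinθ − f = Ma. The torque equation fR = Iα (with α = a/R) gives f = kMa.
Eliminating f: Mg sinθ = (1+k)Ma, so a = g sinθ/(1+k) = 9.8 × sin24.6° / 1.667 ≈ 2.45 m/s².

a ≈ 2.45 m/s²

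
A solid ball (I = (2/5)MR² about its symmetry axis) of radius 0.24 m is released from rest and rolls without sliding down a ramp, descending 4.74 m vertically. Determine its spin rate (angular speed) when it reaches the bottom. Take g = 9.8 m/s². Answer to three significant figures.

The moment of inertia is (2/5)MR², giving k ≡ I/(MR²) = 0.4.
Pure rolling means v = ωR; then KE = ½Mv² + ½I(v/R)² = ½(1+k)Mv² = (7/10)Mv².
Energy conservation Mgh = ½(1+k)Mv² gives v = √(2gh/(1+k)) = √(2 × 9.8 × 4.74 / 1.4) = 8.146 m/s.
The angular speed follows from ω = v/R = 8.146/0.24 ≈ 33.9 rad/s.

ω ≈ 33.9 rad/s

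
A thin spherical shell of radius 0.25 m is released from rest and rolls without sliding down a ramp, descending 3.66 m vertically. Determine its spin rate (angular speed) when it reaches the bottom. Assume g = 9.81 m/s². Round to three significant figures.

ω ≈ 26.3 rad/s

With I = (2/3)MR², the ratio k = I/(MR²) is 2/3.
Pure rolling means v = ωR; then KE = ½Mv² + ½I(v/R)² = ½(1+k)Mv² = (5/6)Mv².
Energy conservation Mgh = ½(1+k)Mv² gives v = √(2gh/(1+k)) = √(2 × 9.81 × 3.66 / 1.667) = 6.564 m/s.
Then ω = v/R = 6.564 / 0.25 ≈ 26.3 rad/s.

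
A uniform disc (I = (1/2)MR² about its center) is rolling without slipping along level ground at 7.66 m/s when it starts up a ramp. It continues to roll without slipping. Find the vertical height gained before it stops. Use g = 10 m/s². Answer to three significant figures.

For this body I = (1/2)MR², i.e. k = I/(MR²) = 0.5.
Rolling without slipping gives ω = v/R, so the total kinetic energy is ½Mv² + ½Iω² = ½(1+k)Mv² = (3/4)Mv².
All of this converts to potential energy at the highest point: (3/4)Mv₀² = Mgh.
Thus h = (1+k)v₀²/(2g) = 1.5 × 7.66² / (2 × 10) ≈ 4.40 m.

h ≈ 4.40 m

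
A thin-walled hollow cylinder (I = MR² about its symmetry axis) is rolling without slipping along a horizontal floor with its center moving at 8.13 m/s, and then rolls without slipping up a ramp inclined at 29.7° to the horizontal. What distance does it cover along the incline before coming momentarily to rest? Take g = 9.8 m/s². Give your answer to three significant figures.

d ≈ 13.6 m

The moment of inertia is MR², giving k ≡ I/(MR²) = 1.
The rolling condition ω = v/R makes the rotational term ½I(v/R)² = ½kMv², so KE_total = ½(1+k)Mv² = Mv².
Setting this equal to Mgh gives the vertical rise h = (1+k)v₀²/(2g) = 2×8.13²/(2×9.8) = 6.745 m.
Along the incline, d = h/sinθ = 6.745/sin29.7° ≈ 13.6 m.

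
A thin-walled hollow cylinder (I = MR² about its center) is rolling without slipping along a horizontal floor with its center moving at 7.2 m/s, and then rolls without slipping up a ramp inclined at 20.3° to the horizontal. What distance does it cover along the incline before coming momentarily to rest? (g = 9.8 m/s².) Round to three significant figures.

d ≈ 15.2 m

For this body I = MR², i.e. k = I/(MR²) = 1.
Since it rolls without slipping, ω = v/R and KE = ½Mv² + ½Iω² = ½(1+k)Mv² = Mv².
Setting this equal to Mgh gives the vertical rise h = (1+k)v₀²/(2g) = 2×7.2²/(2×9.8) = 5.29 m.
The distance along the slope is d = h/sinθ = 5.29/sin20.3° ≈ 15.2 m.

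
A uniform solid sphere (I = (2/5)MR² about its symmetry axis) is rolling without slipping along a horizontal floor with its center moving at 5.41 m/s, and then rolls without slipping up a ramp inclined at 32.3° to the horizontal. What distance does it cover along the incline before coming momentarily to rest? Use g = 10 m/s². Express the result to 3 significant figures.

The moment of inertia is (2/5)MR², giving k ≡ I/(MR²) = 0.4.
Rolling without slipping gives ω = v/R, so the total kinetic energy is ½Mv² + ½Iω² = ½(1+k)Mv² = (7/10)Mv².
Setting this equal to Mgh gives the vertical rise h = (1+k)v₀²/(2g) = 1.4×5.41²/(2×10) = 2.049 m.
The distance along the slope is d = h/sinθ = 2.049/sin32.3° ≈ 3.83 m.

d ≈ 3.83 m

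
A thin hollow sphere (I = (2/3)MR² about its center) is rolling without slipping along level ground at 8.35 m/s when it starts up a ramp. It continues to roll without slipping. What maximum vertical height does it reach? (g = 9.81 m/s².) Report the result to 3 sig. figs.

Here I = (2/3)MR², so the shape factor k = I/(MR²) = 2/3.
Rolling without slipping gives ω = v/R, so the total kinetic energy is ½Mv² + ½Iω² = ½(1+k)Mv² = (5/6)Mv².
At the top the kinetic energy is zero, so (5/6)Mv₀² = Mgh.
Thus h = (1+k)v₀²/(2g) = 1.667 × 8.35² / (2 × 9.81) ≈ 5.92 m.

h ≈ 5.92 m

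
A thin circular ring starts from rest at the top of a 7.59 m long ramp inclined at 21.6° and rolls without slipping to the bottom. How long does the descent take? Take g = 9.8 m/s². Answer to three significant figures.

Here I = MR², so the shape factor k = I/(MR²) = 1.
Translational: Mg sinθ − f = Ma. Rotational about the CM: fR = Iα = kMRa, so f = kMa.
Hence a = g sinθ/(1+k) = 9.8×sin21.6°/2 = 1.804 m/s².
With constant a from rest, t = √(2L/a) = √(2·7.59/1.804) ≈ 2.90 s.

t ≈ 2.90 s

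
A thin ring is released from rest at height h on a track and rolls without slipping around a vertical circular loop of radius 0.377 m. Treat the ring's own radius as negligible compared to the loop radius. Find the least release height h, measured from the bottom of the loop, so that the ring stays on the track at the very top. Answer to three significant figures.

The moment of inertia is MR², giving k ≡ I/(MR²) = 1.
At the top, contact is just lost when gravity alone supplies the centripetal force: Mg = Mv_top²/r, i.e. v_top² = gr.
With ω = v/R, the kinetic energy at speed v is ½(1+k)Mv² = Mv².
Energy conservation from release (height h) to the top (height 2r): Mgh = Mg(2r) + M·gr.
Thus h_min = 2r + (1+k)r/2 = r(2 + 2/2) = 0.377 × 3 ≈ 1.13 m.

h_min ≈ 1.13 m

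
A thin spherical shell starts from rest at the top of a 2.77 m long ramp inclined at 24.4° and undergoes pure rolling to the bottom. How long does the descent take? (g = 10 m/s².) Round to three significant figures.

t ≈ 1.50 s

For this body I = (2/3)MR², i.e. k = I/(MR²) = 2/3.
Newton's second law down the slope: Mg sinθ − f = Ma. The torque equation fR = Iα (with α = a/R) gives f = kMa.
Hence a = g sinθ/(1+k) = 10×sin24.4°/1.667 = 2.479 m/s².
With constant a from rest, t = √(2L/a) = √(2·2.77/2.479) ≈ 1.50 s.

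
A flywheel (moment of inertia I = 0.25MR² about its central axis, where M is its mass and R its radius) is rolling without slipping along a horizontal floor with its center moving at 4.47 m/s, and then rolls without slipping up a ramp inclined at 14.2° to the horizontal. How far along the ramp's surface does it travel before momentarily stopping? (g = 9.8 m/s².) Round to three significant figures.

d ≈ 5.19 m

Here I = 0.25MR², so the shape factor k = I/(MR²) = 0.25.
Pure rolling means v = ωR; then KE = ½Mv² + ½I(v/R)² = ½(1+k)Mv² = (5/8)Mv².
Setting this equal to Mgh gives the vertical rise h = (1+k)v₀²/(2g) = 1.25×4.47²/(2×9.8) = 1.274 m.
Along the incline, d = h/sinθ = 1.274/sin14.2° ≈ 5.19 m.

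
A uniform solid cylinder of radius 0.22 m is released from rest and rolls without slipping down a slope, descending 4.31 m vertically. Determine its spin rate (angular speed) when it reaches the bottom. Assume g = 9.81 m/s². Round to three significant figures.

ω ≈ 34.1 rad/s

With I = (1/2)MR², the ratio k = I/(MR²) is 0.5.
The rolling condition ω = v/R makes the rotational term ½I(v/R)² = ½kMv², so KE_total = ½(1+k)Mv² = (3/4)Mv².
Energy conservation Mgh = ½(1+k)Mv² gives v = √(2gh/(1+k)) = √(2 × 9.81 × 4.31 / 1.5) = 7.508 m/s.
The angular speed follows from ω = v/R = 7.508/0.22 ≈ 34.1 rad/s.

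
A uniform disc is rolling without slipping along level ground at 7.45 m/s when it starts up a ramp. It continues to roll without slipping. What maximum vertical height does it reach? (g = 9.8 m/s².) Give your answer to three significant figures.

h ≈ 4.25 m

Here I = (1/2)MR², so the shape factor k = I/(MR²) = 0.5.
Pure rolling means v = ωR; then KE = ½Mv² + ½I(v/R)² = ½(1+k)Mv² = (3/4)Mv².
At the top the kinetic energy is zero, so (3/4)Mv₀² = Mgh.
Thus h = (1+k)v₀²/(2g) = 1.5 × 7.45² / (2 × 9.8) ≈ 4.25 m.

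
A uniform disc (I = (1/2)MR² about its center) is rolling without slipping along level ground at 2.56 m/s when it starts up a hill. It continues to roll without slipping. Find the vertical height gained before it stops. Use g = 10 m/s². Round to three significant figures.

The moment of inertia is (1/2)MR², giving k ≡ I/(MR²) = 0.5.
Pure rolling means v = ωR; then KE = ½Mv² + ½I(v/R)² = ½(1+k)Mv² = (3/4)Mv².
All of this converts to potential energy at the highest point: (3/4)Mv₀² = Mgh.
Thus h = (1+k)v₀²/(2g) = 1.5 × 2.56² / (2 × 10) ≈ 0.492 m.

h ≈ 0.492 m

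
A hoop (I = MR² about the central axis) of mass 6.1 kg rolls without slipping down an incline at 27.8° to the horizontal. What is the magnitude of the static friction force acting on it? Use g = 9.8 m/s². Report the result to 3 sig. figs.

f ≈ 13.9 N

The moment of inertia is MR², giving k ≡ I/(MR²) = 1.
Translational: Mg sinθ − f = Ma. Rotational about the CM: fR = Iα = kMRa, so f = kMa.
Combining, a = g sinθ/(1+k) and f = kMa = kMg sinθ/(1+k).
f = 1 × 6.1 × 9.8 × sin27.8° / 2 ≈ 13.9 N.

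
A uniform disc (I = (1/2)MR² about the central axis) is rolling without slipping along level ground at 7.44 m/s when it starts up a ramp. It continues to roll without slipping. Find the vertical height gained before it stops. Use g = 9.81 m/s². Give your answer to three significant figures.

For this body I = (1/2)MR², i.e. k = I/(MR²) = 0.5.
Pure rolling means v = ωR; then KE = ½Mv² + ½I(v/R)² = ½(1+k)Mv² = (3/4)Mv².
All of this converts to potential energy at the highest point: (3/4)Mv₀² = Mgh.
Thus h = (1+k)v₀²/(2g) = 1.5 × 7.44² / (2 × 9.81) ≈ 4.23 m.

h ≈ 4.23 m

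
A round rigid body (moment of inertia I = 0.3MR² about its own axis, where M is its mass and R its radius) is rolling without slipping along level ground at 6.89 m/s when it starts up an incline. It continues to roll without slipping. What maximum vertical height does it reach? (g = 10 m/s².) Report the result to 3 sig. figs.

h ≈ 3.09 m

Here I = 0.3MR², so the shape factor k = I/(MR²) = 0.3.
Since it rolls without slipping, ω = v/R and KE = ½Mv² + ½Iω² = ½(1+k)Mv² = (13/20)Mv².
At the top the kinetic energy is zero, so (13/20)Mv₀² = Mgh.
Thus h = (1+k)v₀²/(2g) = 1.3 × 6.89² / (2 × 10) ≈ 3.09 m.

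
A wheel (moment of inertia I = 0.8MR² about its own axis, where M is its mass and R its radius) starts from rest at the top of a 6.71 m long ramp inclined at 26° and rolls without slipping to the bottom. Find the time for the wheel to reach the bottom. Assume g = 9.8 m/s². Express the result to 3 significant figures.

With I = 0.8MR², the ratio k = I/(MR²) is 0.8.
Translational: Mg sinθ − f = Ma. Rotational about the CM: fR = Iα = kMRa, so f = kMa.
Hence a = g sinθ/(1+k) = 9.8×sin26°/1.8 = 2.387 m/s².
With constant a from rest, t = √(2L/a) = √(2·6.71/2.387) ≈ 2.37 s.

t ≈ 2.37 s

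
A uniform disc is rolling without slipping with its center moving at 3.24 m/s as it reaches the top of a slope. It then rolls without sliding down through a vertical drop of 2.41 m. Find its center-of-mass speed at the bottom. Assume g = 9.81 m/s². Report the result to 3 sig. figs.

The moment of inertia is (1/2)MR², giving k ≡ I/(MR²) = 0.5.
The rolling condition ω = v/R makes the rotational term ½I(v/R)² = ½kMv², so KE_total = ½(1+k)Mv² = (3/4)Mv².
Energy conservation: (3/4)Mv₀² + Mgh = (3/4)Mv², so v² = v₀² + 2gh/(1+k).
v = √(3.24² + 2×9.81×2.41/1.5) = √42.02 ≈ 6.48 m/s.

v ≈ 6.48 m/s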